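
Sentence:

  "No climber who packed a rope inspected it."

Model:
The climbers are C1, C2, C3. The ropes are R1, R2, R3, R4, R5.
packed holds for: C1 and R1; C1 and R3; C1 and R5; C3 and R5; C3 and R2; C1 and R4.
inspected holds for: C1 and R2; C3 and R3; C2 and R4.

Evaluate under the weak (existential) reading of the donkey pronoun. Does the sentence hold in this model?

"it" takes "a rope" as antecedent — a donkey pronoun bound across the clause boundary.
Truth condition: for no (c,r) with packed(c,r) does inspected(c,r) hold.
Restrictor pairs — does the scope hold? (C1,R1):fails  (C1,R3):fails  (C1,R4):fails  (C1,R5):fails  (C3,R2):fails  (C3,R5):fails
Scope holds for no restrictor pair, so the sentence is true.

True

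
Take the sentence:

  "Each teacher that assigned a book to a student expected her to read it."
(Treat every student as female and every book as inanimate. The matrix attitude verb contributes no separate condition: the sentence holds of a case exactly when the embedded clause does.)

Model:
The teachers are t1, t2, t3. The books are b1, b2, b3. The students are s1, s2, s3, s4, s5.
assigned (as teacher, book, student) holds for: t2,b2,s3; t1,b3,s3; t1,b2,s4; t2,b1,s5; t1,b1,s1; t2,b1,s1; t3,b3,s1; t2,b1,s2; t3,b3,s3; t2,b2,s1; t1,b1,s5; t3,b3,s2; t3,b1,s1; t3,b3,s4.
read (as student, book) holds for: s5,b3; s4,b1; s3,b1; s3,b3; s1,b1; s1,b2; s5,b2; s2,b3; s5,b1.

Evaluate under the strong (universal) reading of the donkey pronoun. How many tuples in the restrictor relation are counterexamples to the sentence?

5

"her" takes "a student" as antecedent and "it" takes "a book"; both are donkey pronouns co-varying with the restrictor.
Strong reading: for every (t,b,s) with assigned(t,b,s), read(s,b).
Restrictor triples: (t1,b1,s1)→read(s1,b1) ✓  (t1,b1,s5)→read(s5,b1) ✓  (t1,b2,s4)→read(s4,b2) ✗  (t1,b3,s3)→read(s3,b3) ✓  (t2,b1,s1)→read(s1,b1) ✓  (t2,b1,s2)→read(s2,b1) ✗  (t2,b1,s5)→read(s5,b1) ✓  (t2,b2,s1)→read(s1,b2) ✓  (t2,b2,s3)→read(s3,b2) ✗  (t3,b1,s1)→read(s1,b1) ✓  (t3,b3,s1)→read(s1,b3) ✗  (t3,b3,s2)→read(s2,b3) ✓  (t3,b3,s3)→read(s3,b3) ✓  (t3,b3,s4)→read(s4,b3) ✗
Counterexamples (restrictor triples failing the scope): 5.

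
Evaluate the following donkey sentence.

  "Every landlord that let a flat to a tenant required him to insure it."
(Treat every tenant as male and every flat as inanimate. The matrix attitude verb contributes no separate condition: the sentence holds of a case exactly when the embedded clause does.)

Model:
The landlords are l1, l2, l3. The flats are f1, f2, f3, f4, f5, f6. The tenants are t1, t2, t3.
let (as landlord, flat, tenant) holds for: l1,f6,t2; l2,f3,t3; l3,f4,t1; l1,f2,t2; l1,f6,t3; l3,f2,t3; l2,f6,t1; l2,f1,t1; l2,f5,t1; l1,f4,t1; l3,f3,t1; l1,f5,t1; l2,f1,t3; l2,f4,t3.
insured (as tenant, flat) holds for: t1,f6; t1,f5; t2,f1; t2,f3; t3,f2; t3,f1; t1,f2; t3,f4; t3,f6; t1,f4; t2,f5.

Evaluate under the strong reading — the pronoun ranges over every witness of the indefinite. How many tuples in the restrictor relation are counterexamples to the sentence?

5

"him" takes "a tenant" as antecedent and "it" takes "a flat"; both are donkey pronouns co-varying with the restrictor.
Strong reading: for every (l,f,t) with let(l,f,t), insured(t,f).
Restrictor triples: (l1,f2,t2)→insured(t2,f2) ✗  (l1,f4,t1)→insured(t1,f4) ✓  (l1,f5,t1)→insured(t1,f5) ✓  (l1,f6,t2)→insured(t2,f6) ✗  (l1,f6,t3)→insured(t3,f6) ✓  (l2,f1,t1)→insured(t1,f1) ✗  (l2,f1,t3)→insured(t3,f1) ✓  (l2,f3,t3)→insured(t3,f3) ✗  (l2,f4,t3)→insured(t3,f4) ✓  (l2,f5,t1)→insured(t1,f5) ✓  (l2,f6,t1)→insured(t1,f6) ✓  (l3,f2,t3)→insured(t3,f2) ✓  (l3,f3,t1)→insured(t1,f3) ✗  (l3,f4,t1)→insured(t1,f4) ✓
Counterexamples (restrictor triples failing the scope): 5.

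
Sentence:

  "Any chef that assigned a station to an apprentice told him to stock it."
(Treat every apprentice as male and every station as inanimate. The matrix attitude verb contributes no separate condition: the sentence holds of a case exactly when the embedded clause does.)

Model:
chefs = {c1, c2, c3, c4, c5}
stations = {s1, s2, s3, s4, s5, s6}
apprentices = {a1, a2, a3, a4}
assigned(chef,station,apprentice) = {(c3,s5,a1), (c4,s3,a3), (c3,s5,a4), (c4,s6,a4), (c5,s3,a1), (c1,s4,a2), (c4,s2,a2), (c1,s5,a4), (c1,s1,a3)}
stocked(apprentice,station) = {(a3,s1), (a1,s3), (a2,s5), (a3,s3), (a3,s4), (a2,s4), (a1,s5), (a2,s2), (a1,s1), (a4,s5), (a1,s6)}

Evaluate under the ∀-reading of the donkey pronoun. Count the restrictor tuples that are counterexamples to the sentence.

1

"him" takes "an apprentice" as antecedent and "it" takes "a station"; both are donkey pronouns co-varying with the restrictor.
Strong reading: for every (c,s,a) with assigned(c,s,a), stocked(a,s).
Restrictor triples: (c1,s1,a3)→stocked(a3,s1) ✓  (c1,s4,a2)→stocked(a2,s4) ✓  (c1,s5,a4)→stocked(a4,s5) ✓  (c3,s5,a1)→stocked(a1,s5) ✓  (c3,s5,a4)→stocked(a4,s5) ✓  (c4,s2,a2)→stocked(a2,s2) ✓  (c4,s3,a3)→stocked(a3,s3) ✓  (c4,s6,a4)→stocked(a4,s6) ✗  (c5,s3,a1)→stocked(a1,s3) ✓
Counterexamples (restrictor triples failing the scope): 1.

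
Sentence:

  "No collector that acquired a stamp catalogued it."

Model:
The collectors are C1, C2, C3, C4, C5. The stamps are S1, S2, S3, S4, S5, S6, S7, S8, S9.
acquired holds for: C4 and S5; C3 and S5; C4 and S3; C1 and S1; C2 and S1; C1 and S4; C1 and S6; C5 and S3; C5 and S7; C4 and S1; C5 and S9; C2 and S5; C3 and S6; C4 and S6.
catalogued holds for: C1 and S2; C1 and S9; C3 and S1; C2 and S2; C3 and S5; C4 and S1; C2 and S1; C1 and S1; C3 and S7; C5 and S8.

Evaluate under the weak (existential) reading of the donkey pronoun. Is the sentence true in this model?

"it" takes "a stamp" as antecedent — a donkey pronoun bound across the clause boundary.
Truth condition: for no (c,s) with acquired(c,s) does catalogued(c,s) hold.
Restrictor pairs — does the scope hold? (C1,S1):holds  (C1,S4):fails  (C1,S6):fails  (C2,S1):holds  (C2,S5):fails  (C3,S5):holds  (C3,S6):fails  (C4,S1):holds  (C4,S3):fails  (C4,S5):fails  (C4,S6):fails  (C5,S3):fails  (C5,S7):fails  (C5,S9):fails
Scope holds for 4 pair(s), so the sentence is false.

False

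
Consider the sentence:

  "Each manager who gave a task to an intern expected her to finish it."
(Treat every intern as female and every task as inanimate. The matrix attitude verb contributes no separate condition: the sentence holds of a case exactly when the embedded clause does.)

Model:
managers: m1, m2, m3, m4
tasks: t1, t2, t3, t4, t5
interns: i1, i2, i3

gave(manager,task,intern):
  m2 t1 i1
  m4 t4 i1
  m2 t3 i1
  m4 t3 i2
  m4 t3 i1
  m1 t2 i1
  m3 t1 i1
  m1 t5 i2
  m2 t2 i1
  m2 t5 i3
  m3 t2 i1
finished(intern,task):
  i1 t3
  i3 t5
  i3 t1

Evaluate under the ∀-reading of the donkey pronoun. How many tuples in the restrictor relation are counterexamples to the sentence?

8

"her" takes "an intern" as antecedent and "it" takes "a task"; both are donkey pronouns co-varying with the restrictor.
Strong reading: for every (m,t,i) with gave(m,t,i), finished(i,t).
Restrictor triples: (m1,t2,i1)→finished(i1,t2) ✗  (m1,t5,i2)→finished(i2,t5) ✗  (m2,t1,i1)→finished(i1,t1) ✗  (m2,t2,i1)→finished(i1,t2) ✗  (m2,t3,i1)→finished(i1,t3) ✓  (m2,t5,i3)→finished(i3,t5) ✓  (m3,t1,i1)→finished(i1,t1) ✗  (m3,t2,i1)→finished(i1,t2) ✗  (m4,t3,i1)→finished(i1,t3) ✓  (m4,t3,i2)→finished(i2,t3) ✗  (m4,t4,i1)→finished(i1,t4) ✗
Counterexamples (restrictor triples failing the scope): 8.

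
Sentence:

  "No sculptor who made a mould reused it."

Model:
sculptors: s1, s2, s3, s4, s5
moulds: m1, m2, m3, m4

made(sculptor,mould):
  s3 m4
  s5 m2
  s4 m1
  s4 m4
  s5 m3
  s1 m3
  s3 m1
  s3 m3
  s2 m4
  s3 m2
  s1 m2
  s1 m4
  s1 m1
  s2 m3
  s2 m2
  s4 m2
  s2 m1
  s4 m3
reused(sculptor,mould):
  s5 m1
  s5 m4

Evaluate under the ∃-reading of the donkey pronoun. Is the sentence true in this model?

"it" takes "a mould" as antecedent — a donkey pronoun bound across the clause boundary.
Truth condition: for no (s,m) with made(s,m) does reused(s,m) hold.
Restrictor pairs — does the scope hold? (s1,m1):fails  (s1,m2):fails  (s1,m3):fails  (s1,m4):fails  (s2,m1):fails  (s2,m2):fails  (s2,m3):fails  (s2,m4):fails  (s3,m1):fails  (s3,m2):fails  (s3,m3):fails  (s3,m4):fails  (s4,m1):fails  (s4,m2):fails  (s4,m3):fails  (s4,m4):fails  (s5,m2):fails  (s5,m3):fails
Scope holds for no restrictor pair, so the sentence is true.

True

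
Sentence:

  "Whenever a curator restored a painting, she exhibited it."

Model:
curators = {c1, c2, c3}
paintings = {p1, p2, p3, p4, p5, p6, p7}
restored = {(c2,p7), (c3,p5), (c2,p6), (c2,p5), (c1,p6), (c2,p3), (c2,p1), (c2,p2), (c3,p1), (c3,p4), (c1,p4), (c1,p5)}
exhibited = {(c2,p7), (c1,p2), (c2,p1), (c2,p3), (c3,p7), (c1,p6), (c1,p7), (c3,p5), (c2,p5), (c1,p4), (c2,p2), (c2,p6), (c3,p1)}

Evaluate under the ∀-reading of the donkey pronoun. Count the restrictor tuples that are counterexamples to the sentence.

"it" takes "a painting" as antecedent — a donkey pronoun bound across the clause boundary.
Strong reading: for every (c,p) with restored(c,p), exhibited(c,p).
Restrictor pairs: (c1,p4) ✓  (c1,p5) ✗  (c1,p6) ✓  (c2,p1) ✓  (c2,p2) ✓  (c2,p3) ✓  (c2,p5) ✓  (c2,p6) ✓  (c2,p7) ✓  (c3,p1) ✓  (c3,p4) ✗  (c3,p5) ✓
Counterexamples (restrictor pairs failing the scope): 2.

2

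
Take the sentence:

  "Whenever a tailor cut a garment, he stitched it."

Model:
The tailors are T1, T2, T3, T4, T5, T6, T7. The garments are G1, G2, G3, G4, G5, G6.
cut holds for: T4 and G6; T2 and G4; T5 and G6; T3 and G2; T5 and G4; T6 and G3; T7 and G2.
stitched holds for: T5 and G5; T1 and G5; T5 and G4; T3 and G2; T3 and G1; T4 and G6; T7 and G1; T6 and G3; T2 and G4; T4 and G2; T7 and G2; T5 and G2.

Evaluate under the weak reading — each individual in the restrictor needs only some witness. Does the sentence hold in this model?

True

"it" takes "a garment" as antecedent — a donkey pronoun bound across the clause boundary.
Weak reading: every tailor t with some cut-garment has at least one cut-garment g such that stitched(t,g).
Per tailor: T2:✓  T3:✓  T4:✓  T5:✓  T6:✓  T7:✓
Every tailor in the restrictor has a witness.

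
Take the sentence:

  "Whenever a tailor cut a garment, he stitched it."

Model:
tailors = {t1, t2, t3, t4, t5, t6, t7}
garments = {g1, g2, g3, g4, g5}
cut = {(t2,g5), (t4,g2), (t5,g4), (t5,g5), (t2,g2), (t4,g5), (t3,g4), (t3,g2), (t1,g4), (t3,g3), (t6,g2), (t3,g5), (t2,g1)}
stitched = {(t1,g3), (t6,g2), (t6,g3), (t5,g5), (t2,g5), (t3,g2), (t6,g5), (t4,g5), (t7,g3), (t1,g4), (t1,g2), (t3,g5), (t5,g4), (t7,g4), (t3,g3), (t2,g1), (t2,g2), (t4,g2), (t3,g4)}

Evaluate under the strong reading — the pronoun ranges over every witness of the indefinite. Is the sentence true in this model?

True

"it" takes "a garment" as antecedent — a donkey pronoun bound across the clause boundary.
Strong reading: for every (t,g) with cut(t,g), stitched(t,g).
Restrictor pairs: (t1,g4) ✓  (t2,g1) ✓  (t2,g2) ✓  (t2,g5) ✓  (t3,g2) ✓  (t3,g3) ✓  (t3,g4) ✓  (t3,g5) ✓  (t4,g2) ✓  (t4,g5) ✓  (t5,g4) ✓  (t5,g5) ✓  (t6,g2) ✓
Every restrictor pair satisfies the scope.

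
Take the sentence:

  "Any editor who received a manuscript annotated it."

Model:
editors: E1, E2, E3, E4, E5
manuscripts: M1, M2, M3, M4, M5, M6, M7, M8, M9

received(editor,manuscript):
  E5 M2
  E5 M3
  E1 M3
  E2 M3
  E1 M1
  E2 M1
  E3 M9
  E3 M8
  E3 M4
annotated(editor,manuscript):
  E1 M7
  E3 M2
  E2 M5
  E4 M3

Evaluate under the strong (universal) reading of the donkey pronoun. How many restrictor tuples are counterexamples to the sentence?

"it" takes "a manuscript" as antecedent — a donkey pronoun bound across the clause boundary.
Strong reading: for every (e,m) with received(e,m), annotated(e,m).
Restrictor pairs: (E1,M1) ✗  (E1,M3) ✗  (E2,M1) ✗  (E2,M3) ✗  (E3,M4) ✗  (E3,M8) ✗  (E3,M9) ✗  (E5,M2) ✗  (E5,M3) ✗
Counterexamples (restrictor pairs failing the scope): 9.

9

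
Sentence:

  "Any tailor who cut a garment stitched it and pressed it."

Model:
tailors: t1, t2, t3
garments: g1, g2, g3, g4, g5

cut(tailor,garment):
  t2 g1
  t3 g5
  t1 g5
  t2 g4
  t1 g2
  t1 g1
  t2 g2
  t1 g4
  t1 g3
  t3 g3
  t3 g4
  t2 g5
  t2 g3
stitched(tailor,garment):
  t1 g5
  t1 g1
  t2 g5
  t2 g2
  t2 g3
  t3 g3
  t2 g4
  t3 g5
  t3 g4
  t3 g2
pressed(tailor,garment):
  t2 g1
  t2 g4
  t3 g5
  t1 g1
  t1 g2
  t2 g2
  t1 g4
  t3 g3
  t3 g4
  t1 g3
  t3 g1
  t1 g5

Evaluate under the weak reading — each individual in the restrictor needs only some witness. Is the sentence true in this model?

"it" takes "a garment" as antecedent — a donkey pronoun bound across the clause boundary.
Weak reading: every tailor t with some cut-garment has at least one cut-garment g such that stitched(t,g) ∧ pressed(t,g).
Per tailor: t1:✓  t2:✓  t3:✓
Every tailor in the restrictor has a witness.

True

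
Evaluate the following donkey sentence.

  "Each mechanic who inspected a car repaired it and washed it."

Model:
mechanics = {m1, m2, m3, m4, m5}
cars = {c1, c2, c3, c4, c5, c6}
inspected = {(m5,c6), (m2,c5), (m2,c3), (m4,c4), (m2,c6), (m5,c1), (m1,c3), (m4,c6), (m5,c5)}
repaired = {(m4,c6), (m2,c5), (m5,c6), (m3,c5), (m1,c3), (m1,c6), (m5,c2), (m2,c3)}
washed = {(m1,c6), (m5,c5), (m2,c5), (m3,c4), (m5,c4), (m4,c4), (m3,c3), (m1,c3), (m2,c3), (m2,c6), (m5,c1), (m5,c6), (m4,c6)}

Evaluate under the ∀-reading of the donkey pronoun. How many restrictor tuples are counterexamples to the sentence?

4

"it" takes "a car" as antecedent — a donkey pronoun bound across the clause boundary.
Strong reading: for every (m,c) with inspected(m,c), repaired(m,c) ∧ washed(m,c).
Restrictor pairs: (m1,c3) ✓  (m2,c3) ✓  (m2,c5) ✓  (m2,c6) ✗  (m4,c4) ✗  (m4,c6) ✓  (m5,c1) ✗  (m5,c5) ✗  (m5,c6) ✓
Counterexamples (restrictor pairs failing the scope): 4.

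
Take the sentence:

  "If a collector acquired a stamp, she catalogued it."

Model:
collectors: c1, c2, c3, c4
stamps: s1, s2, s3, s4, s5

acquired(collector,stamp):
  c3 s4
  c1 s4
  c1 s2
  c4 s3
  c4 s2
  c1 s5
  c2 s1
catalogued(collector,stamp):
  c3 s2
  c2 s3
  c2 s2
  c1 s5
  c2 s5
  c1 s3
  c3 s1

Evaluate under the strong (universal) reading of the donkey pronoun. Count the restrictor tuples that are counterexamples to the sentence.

6

"it" takes "a stamp" as antecedent — a donkey pronoun bound across the clause boundary.
Strong reading: for every (c,s) with acquired(c,s), catalogued(c,s).
Restrictor pairs: (c1,s2) ✗  (c1,s4) ✗  (c1,s5) ✓  (c2,s1) ✗  (c3,s4) ✗  (c4,s2) ✗  (c4,s3) ✗
Counterexamples (restrictor pairs failing the scope): 6.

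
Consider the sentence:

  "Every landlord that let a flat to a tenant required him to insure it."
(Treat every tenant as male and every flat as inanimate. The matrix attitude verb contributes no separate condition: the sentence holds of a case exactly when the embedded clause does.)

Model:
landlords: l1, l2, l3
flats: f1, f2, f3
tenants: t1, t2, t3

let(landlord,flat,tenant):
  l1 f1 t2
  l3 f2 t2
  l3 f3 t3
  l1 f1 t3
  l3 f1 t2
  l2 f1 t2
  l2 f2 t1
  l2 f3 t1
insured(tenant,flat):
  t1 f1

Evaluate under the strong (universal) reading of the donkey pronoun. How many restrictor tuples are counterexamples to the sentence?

8

"him" takes "a tenant" as antecedent and "it" takes "a flat"; both are donkey pronouns co-varying with the restrictor.
Strong reading: for every (l,f,t) with let(l,f,t), insured(t,f).
Restrictor triples: (l1,f1,t2)→insured(t2,f1) ✗  (l1,f1,t3)→insured(t3,f1) ✗  (l2,f1,t2)→insured(t2,f1) ✗  (l2,f2,t1)→insured(t1,f2) ✗  (l2,f3,t1)→insured(t1,f3) ✗  (l3,f1,t2)→insured(t2,f1) ✗  (l3,f2,t2)→insured(t2,f2) ✗  (l3,f3,t3)→insured(t3,f3) ✗
Counterexamples (restrictor triples failing the scope): 8.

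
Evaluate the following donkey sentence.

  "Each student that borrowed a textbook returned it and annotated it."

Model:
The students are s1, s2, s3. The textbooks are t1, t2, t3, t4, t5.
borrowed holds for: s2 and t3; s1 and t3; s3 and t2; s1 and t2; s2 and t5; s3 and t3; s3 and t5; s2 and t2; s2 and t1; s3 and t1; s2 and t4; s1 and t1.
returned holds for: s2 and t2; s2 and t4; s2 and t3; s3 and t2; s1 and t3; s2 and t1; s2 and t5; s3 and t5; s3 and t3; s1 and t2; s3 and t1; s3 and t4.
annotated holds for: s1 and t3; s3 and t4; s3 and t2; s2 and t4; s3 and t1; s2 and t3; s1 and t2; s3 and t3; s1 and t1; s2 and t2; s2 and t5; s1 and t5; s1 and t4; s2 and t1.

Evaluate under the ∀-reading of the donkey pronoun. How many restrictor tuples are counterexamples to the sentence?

2

"it" takes "a textbook" as antecedent — a donkey pronoun bound across the clause boundary.
Strong reading: for every (s,t) with borrowed(s,t), returned(s,t) ∧ annotated(s,t).
Restrictor pairs: (s1,t1) ✗  (s1,t2) ✓  (s1,t3) ✓  (s2,t1) ✓  (s2,t2) ✓  (s2,t3) ✓  (s2,t4) ✓  (s2,t5) ✓  (s3,t1) ✓  (s3,t2) ✓  (s3,t3) ✓  (s3,t5) ✗
Counterexamples (restrictor pairs failing the scope): 2.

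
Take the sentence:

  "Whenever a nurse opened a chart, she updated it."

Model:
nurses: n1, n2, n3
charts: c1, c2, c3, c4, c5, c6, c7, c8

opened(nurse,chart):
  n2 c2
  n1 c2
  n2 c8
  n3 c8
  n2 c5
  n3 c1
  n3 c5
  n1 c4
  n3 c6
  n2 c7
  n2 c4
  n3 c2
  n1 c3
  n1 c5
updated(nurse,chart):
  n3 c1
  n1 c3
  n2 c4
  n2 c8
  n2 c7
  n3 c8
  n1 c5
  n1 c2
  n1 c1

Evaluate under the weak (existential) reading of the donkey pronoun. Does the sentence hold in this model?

"it" takes "a chart" as antecedent — a donkey pronoun bound across the clause boundary.
Weak reading: every nurse n with some opened-chart has at least one opened-chart c such that updated(n,c).
Per nurse: n1:✓  n2:✓  n3:✓
Every nurse in the restrictor has a witness.

True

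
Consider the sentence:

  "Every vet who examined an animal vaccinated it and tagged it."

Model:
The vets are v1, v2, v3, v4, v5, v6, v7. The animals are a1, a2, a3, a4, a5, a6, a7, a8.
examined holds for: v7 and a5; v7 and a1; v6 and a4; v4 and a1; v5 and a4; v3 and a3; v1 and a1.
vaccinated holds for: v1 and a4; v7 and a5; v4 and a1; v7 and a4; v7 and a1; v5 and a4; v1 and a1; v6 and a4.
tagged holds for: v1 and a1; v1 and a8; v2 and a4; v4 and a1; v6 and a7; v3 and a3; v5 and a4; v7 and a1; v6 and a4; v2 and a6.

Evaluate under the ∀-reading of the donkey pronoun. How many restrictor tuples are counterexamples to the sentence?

"it" takes "an animal" as antecedent — a donkey pronoun bound across the clause boundary.
Strong reading: for every (v,a) with examined(v,a), vaccinated(v,a) ∧ tagged(v,a).
Restrictor pairs: (v1,a1) ✓  (v3,a3) ✗  (v4,a1) ✓  (v5,a4) ✓  (v6,a4) ✓  (v7,a1) ✓  (v7,a5) ✗
Counterexamples (restrictor pairs failing the scope): 2.

2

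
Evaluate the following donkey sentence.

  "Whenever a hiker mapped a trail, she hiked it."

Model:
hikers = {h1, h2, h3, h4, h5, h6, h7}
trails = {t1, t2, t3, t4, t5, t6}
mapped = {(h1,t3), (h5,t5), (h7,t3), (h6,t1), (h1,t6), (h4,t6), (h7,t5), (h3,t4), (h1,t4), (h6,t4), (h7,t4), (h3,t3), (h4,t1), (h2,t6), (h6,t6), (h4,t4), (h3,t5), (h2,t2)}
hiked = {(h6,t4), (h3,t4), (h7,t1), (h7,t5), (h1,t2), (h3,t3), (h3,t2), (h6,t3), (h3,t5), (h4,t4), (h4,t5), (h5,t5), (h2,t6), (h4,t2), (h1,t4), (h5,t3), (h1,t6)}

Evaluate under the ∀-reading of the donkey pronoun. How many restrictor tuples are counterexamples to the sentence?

8

"it" takes "a trail" as antecedent — a donkey pronoun bound across the clause boundary.
Strong reading: for every (h,t) with mapped(h,t), hiked(h,t).
Restrictor pairs: (h1,t3) ✗  (h1,t4) ✓  (h1,t6) ✓  (h2,t2) ✗  (h2,t6) ✓  (h3,t3) ✓  (h3,t4) ✓  (h3,t5) ✓  (h4,t1) ✗  (h4,t4) ✓  (h4,t6) ✗  (h5,t5) ✓  (h6,t1) ✗  (h6,t4) ✓  (h6,t6) ✗  (h7,t3) ✗  (h7,t4) ✗  (h7,t5) ✓
Counterexamples (restrictor pairs failing the scope): 8.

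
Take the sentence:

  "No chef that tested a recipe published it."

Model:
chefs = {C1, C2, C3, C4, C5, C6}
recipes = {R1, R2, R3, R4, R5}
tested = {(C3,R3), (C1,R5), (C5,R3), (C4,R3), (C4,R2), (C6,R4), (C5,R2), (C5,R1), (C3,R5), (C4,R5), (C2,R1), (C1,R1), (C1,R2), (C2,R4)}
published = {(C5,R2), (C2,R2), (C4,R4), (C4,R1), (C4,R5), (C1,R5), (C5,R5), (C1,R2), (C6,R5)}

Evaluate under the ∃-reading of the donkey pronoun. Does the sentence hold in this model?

"it" takes "a recipe" as antecedent — a donkey pronoun bound across the clause boundary.
Truth condition: for no (c,r) with tested(c,r) does published(c,r) hold.
Restrictor pairs — does the scope hold? (C1,R1):fails  (C1,R2):holds  (C1,R5):holds  (C2,R1):fails  (C2,R4):fails  (C3,R3):fails  (C3,R5):fails  (C4,R2):fails  (C4,R3):fails  (C4,R5):holds  (C5,R1):fails  (C5,R2):holds  (C5,R3):fails  (C6,R4):fails
Scope holds for 4 pair(s), so the sentence is false.

False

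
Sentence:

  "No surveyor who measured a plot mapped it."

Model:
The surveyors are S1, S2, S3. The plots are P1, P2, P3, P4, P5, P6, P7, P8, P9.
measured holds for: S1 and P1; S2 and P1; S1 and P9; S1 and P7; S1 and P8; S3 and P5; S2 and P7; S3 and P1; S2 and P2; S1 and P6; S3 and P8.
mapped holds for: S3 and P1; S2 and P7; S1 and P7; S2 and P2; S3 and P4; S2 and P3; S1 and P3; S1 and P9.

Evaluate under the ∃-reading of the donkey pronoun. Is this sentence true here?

"it" takes "a plot" as antecedent — a donkey pronoun bound across the clause boundary.
Truth condition: for no (s,p) with measured(s,p) does mapped(s,p) hold.
Restrictor pairs — does the scope hold? (S1,P1):fails  (S1,P6):fails  (S1,P7):holds  (S1,P8):fails  (S1,P9):holds  (S2,P1):fails  (S2,P2):holds  (S2,P7):holds  (S3,P1):holds  (S3,P5):fails  (S3,P8):fails
Scope holds for 5 pair(s), so the sentence is false.

False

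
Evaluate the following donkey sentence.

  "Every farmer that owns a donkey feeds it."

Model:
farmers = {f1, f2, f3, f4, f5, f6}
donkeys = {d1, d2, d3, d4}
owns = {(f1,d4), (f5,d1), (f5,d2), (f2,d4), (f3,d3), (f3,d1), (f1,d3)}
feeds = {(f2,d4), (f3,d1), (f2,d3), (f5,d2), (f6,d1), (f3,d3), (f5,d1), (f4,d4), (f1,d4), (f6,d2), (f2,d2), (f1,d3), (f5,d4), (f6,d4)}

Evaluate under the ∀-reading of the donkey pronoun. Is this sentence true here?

"it" takes "a donkey" as antecedent — a donkey pronoun bound across the clause boundary.
Strong reading: for every (f,d) with owns(f,d), feeds(f,d).
Restrictor pairs: (f1,d3) ✓  (f1,d4) ✓  (f2,d4) ✓  (f3,d1) ✓  (f3,d3) ✓  (f5,d1) ✓  (f5,d2) ✓
Every restrictor pair satisfies the scope.

True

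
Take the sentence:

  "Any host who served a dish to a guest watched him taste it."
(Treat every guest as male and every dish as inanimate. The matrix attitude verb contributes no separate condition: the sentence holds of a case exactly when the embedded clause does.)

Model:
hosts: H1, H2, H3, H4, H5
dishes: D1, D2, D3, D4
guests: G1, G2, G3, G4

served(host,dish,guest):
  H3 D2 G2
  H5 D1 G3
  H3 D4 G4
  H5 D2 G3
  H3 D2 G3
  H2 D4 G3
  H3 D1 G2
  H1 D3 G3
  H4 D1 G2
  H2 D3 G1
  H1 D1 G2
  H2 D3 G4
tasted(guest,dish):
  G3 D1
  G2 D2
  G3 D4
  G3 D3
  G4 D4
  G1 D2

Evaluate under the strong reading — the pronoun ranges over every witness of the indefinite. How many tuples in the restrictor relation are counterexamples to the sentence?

"him" takes "a guest" as antecedent and "it" takes "a dish"; both are donkey pronouns co-varying with the restrictor.
Strong reading: for every (h,d,g) with served(h,d,g), tasted(g,d).
Restrictor triples: (H1,D1,G2)→tasted(G2,D1) ✗  (H1,D3,G3)→tasted(G3,D3) ✓  (H2,D3,G1)→tasted(G1,D3) ✗  (H2,D3,G4)→tasted(G4,D3) ✗  (H2,D4,G3)→tasted(G3,D4) ✓  (H3,D1,G2)→tasted(G2,D1) ✗  (H3,D2,G2)→tasted(G2,D2) ✓  (H3,D2,G3)→tasted(G3,D2) ✗  (H3,D4,G4)→tasted(G4,D4) ✓  (H4,D1,G2)→tasted(G2,D1) ✗  (H5,D1,G3)→tasted(G3,D1) ✓  (H5,D2,G3)→tasted(G3,D2) ✗
Counterexamples (restrictor triples failing the scope): 7.

7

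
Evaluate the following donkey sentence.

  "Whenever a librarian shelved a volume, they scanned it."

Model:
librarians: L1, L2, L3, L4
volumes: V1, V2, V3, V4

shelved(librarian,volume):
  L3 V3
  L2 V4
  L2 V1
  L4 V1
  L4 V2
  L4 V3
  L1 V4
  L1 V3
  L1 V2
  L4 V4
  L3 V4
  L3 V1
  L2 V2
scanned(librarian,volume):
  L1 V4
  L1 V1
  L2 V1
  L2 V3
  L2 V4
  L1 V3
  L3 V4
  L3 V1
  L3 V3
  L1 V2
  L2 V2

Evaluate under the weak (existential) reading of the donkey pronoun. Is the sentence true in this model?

"it" takes "a volume" as antecedent — a donkey pronoun bound across the clause boundary.
Weak reading: every librarian l with some shelved-volume has at least one shelved-volume v such that scanned(l,v).
Per librarian: L1:✓  L2:✓  L3:✓  L4:✗
L4 has no witness among its shelved-volumes.

False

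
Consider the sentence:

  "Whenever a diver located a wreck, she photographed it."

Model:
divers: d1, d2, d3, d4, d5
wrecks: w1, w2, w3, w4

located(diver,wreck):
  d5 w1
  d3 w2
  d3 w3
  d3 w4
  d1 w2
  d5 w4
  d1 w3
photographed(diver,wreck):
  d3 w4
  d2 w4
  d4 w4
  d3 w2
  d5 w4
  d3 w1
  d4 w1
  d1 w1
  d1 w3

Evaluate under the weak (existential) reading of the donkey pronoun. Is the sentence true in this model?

"it" takes "a wreck" as antecedent — a donkey pronoun bound across the clause boundary.
Weak reading: every diver d with some located-wreck has at least one located-wreck w such that photographed(d,w).
Per diver: d1:✓  d3:✓  d5:✓
Every diver in the restrictor has a witness.

True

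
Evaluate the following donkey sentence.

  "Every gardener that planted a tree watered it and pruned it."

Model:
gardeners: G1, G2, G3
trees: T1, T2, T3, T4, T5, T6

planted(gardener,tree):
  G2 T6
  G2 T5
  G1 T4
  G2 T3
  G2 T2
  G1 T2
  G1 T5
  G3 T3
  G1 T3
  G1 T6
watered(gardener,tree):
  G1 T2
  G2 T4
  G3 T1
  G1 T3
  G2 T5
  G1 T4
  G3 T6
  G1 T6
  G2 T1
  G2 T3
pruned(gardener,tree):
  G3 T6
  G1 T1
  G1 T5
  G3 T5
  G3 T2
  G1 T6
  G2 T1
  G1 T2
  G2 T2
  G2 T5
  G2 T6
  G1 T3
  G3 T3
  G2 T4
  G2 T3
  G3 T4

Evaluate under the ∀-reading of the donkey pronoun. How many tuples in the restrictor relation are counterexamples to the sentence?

"it" takes "a tree" as antecedent — a donkey pronoun bound across the clause boundary.
Strong reading: for every (g,t) with planted(g,t), watered(g,t) ∧ pruned(g,t).
Restrictor pairs: (G1,T2) ✓  (G1,T3) ✓  (G1,T4) ✗  (G1,T5) ✗  (G1,T6) ✓  (G2,T2) ✗  (G2,T3) ✓  (G2,T5) ✓  (G2,T6) ✗  (G3,T3) ✗
Counterexamples (restrictor pairs failing the scope): 5.

5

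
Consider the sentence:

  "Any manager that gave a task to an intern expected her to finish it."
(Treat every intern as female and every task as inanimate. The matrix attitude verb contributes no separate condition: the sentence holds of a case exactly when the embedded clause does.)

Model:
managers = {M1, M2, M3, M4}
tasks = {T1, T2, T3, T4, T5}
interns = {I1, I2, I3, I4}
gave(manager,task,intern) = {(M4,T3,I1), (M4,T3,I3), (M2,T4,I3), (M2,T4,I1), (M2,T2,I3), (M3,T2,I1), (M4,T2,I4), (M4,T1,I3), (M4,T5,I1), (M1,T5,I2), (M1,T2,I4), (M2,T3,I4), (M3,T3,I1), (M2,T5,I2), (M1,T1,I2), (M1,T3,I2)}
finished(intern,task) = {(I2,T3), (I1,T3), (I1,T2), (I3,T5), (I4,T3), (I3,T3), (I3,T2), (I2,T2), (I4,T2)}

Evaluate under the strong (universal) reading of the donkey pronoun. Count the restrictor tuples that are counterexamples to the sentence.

7

"her" takes "an intern" as antecedent and "it" takes "a task"; both are donkey pronouns co-varying with the restrictor.
Strong reading: for every (m,t,i) with gave(m,t,i), finished(i,t).
Restrictor triples: (M1,T1,I2)→finished(I2,T1) ✗  (M1,T2,I4)→finished(I4,T2) ✓  (M1,T3,I2)→finished(I2,T3) ✓  (M1,T5,I2)→finished(I2,T5) ✗  (M2,T2,I3)→finished(I3,T2) ✓  (M2,T3,I4)→finished(I4,T3) ✓  (M2,T4,I1)→finished(I1,T4) ✗  (M2,T4,I3)→finished(I3,T4) ✗  (M2,T5,I2)→finished(I2,T5) ✗  (M3,T2,I1)→finished(I1,T2) ✓  (M3,T3,I1)→finished(I1,T3) ✓  (M4,T1,I3)→finished(I3,T1) ✗  (M4,T2,I4)→finished(I4,T2) ✓  (M4,T3,I1)→finished(I1,T3) ✓  (M4,T3,I3)→finished(I3,T3) ✓  (M4,T5,I1)→finished(I1,T5) ✗
Counterexamples (restrictor triples failing the scope): 7.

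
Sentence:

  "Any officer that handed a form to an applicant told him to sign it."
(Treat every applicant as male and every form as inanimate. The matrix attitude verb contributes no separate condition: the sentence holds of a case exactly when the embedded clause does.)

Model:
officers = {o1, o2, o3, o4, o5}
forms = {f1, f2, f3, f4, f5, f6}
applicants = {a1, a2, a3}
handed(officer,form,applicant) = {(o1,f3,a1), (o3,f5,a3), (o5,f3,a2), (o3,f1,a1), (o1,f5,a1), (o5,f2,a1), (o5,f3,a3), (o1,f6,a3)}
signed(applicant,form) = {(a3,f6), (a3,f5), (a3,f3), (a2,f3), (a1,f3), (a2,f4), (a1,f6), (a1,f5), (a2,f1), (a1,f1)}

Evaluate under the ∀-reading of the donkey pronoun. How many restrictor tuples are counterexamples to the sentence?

"him" takes "an applicant" as antecedent and "it" takes "a form"; both are donkey pronouns co-varying with the restrictor.
Strong reading: for every (o,f,a) with handed(o,f,a), signed(a,f).
Restrictor triples: (o1,f3,a1)→signed(a1,f3) ✓  (o1,f5,a1)→signed(a1,f5) ✓  (o1,f6,a3)→signed(a3,f6) ✓  (o3,f1,a1)→signed(a1,f1) ✓  (o3,f5,a3)→signed(a3,f5) ✓  (o5,f2,a1)→signed(a1,f2) ✗  (o5,f3,a2)→signed(a2,f3) ✓  (o5,f3,a3)→signed(a3,f3) ✓
Counterexamples (restrictor triples failing the scope): 1.

1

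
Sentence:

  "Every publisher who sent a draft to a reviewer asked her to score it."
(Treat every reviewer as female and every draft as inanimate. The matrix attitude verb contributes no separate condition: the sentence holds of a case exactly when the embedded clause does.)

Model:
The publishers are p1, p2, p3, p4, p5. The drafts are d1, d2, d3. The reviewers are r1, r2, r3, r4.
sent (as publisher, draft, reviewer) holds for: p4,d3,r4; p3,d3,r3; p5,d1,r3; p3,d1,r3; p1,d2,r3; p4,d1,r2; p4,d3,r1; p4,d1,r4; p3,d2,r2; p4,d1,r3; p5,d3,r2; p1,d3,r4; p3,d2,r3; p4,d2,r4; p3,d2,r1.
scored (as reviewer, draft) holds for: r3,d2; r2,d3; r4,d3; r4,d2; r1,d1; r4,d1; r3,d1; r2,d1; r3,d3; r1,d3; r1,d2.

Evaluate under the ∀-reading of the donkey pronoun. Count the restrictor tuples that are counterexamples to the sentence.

1

"her" takes "a reviewer" as antecedent and "it" takes "a draft"; both are donkey pronouns co-varying with the restrictor.
Strong reading: for every (p,d,r) with sent(p,d,r), scored(r,d).
Restrictor triples: (p1,d2,r3)→scored(r3,d2) ✓  (p1,d3,r4)→scored(r4,d3) ✓  (p3,d1,r3)→scored(r3,d1) ✓  (p3,d2,r1)→scored(r1,d2) ✓  (p3,d2,r2)→scored(r2,d2) ✗  (p3,d2,r3)→scored(r3,d2) ✓  (p3,d3,r3)→scored(r3,d3) ✓  (p4,d1,r2)→scored(r2,d1) ✓  (p4,d1,r3)→scored(r3,d1) ✓  (p4,d1,r4)→scored(r4,d1) ✓  (p4,d2,r4)→scored(r4,d2) ✓  (p4,d3,r1)→scored(r1,d3) ✓  (p4,d3,r4)→scored(r4,d3) ✓  (p5,d1,r3)→scored(r3,d1) ✓  (p5,d3,r2)→scored(r2,d3) ✓
Counterexamples (restrictor triples failing the scope): 1.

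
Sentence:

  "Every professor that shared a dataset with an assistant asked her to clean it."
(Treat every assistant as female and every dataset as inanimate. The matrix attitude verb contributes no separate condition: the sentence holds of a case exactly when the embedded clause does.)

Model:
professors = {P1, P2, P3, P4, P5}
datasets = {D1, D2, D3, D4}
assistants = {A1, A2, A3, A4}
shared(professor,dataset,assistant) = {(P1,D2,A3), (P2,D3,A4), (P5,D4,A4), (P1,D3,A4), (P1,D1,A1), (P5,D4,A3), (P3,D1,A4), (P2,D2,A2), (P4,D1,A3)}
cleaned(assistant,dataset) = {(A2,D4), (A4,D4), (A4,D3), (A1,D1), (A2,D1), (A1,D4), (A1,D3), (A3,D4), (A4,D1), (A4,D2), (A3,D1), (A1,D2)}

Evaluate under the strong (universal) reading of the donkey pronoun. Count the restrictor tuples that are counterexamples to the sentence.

"her" takes "an assistant" as antecedent and "it" takes "a dataset"; both are donkey pronouns co-varying with the restrictor.
Strong reading: for every (p,d,a) with shared(p,d,a), cleaned(a,d).
Restrictor triples: (P1,D1,A1)→cleaned(A1,D1) ✓  (P1,D2,A3)→cleaned(A3,D2) ✗  (P1,D3,A4)→cleaned(A4,D3) ✓  (P2,D2,A2)→cleaned(A2,D2) ✗  (P2,D3,A4)→cleaned(A4,D3) ✓  (P3,D1,A4)→cleaned(A4,D1) ✓  (P4,D1,A3)→cleaned(A3,D1) ✓  (P5,D4,A3)→cleaned(A3,D4) ✓  (P5,D4,A4)→cleaned(A4,D4) ✓
Counterexamples (restrictor triples failing the scope): 2.

2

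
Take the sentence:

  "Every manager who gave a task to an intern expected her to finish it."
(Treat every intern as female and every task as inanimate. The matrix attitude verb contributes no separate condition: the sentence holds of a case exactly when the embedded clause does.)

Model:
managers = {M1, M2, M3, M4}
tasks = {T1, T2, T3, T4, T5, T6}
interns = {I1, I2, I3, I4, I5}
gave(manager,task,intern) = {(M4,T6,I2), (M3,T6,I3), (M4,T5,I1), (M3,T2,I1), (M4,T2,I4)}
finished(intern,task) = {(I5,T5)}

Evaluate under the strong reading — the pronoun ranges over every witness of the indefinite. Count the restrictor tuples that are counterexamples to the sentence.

"her" takes "an intern" as antecedent and "it" takes "a task"; both are donkey pronouns co-varying with the restrictor.
Strong reading: for every (m,t,i) with gave(m,t,i), finished(i,t).
Restrictor triples: (M3,T2,I1)→finished(I1,T2) ✗  (M3,T6,I3)→finished(I3,T6) ✗  (M4,T2,I4)→finished(I4,T2) ✗  (M4,T5,I1)→finished(I1,T5) ✗  (M4,T6,I2)→finished(I2,T6) ✗
Counterexamples (restrictor triples failing the scope): 5.

5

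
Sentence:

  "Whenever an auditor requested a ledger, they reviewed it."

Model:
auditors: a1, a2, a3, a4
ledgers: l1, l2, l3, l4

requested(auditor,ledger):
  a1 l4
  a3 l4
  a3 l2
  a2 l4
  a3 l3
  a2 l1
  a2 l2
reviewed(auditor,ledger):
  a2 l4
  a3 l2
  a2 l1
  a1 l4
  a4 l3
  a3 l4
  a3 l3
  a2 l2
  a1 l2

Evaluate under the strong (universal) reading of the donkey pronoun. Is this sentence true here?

True

"it" takes "a ledger" as antecedent — a donkey pronoun bound across the clause boundary.
Strong reading: for every (a,l) with requested(a,l), reviewed(a,l).
Restrictor pairs: (a1,l4) ✓  (a2,l1) ✓  (a2,l2) ✓  (a2,l4) ✓  (a3,l2) ✓  (a3,l3) ✓  (a3,l4) ✓
Every restrictor pair satisfies the scope.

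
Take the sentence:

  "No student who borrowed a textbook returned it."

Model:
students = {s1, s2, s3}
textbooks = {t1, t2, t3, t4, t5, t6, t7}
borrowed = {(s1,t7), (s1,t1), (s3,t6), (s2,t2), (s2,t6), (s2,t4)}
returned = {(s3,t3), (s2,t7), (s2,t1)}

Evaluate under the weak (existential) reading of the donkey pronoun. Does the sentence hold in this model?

"it" takes "a textbook" as antecedent — a donkey pronoun bound across the clause boundary.
Truth condition: for no (s,t) with borrowed(s,t) does returned(s,t) hold.
Restrictor pairs — does the scope hold? (s1,t1):fails  (s1,t7):fails  (s2,t2):fails  (s2,t4):fails  (s2,t6):fails  (s3,t6):fails
Scope holds for no restrictor pair, so the sentence is true.

True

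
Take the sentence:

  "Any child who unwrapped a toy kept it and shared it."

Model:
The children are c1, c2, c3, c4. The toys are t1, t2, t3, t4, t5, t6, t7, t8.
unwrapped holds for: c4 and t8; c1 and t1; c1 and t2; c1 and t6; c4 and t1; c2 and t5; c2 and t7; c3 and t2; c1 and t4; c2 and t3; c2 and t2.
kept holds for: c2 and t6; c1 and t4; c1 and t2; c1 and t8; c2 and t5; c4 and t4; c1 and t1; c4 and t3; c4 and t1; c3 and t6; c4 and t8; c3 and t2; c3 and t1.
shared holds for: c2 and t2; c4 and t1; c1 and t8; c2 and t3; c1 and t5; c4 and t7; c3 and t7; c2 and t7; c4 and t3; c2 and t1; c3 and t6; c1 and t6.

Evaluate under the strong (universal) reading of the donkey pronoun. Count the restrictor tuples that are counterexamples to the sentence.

"it" takes "a toy" as antecedent — a donkey pronoun bound across the clause boundary.
Strong reading: for every (c,t) with unwrapped(c,t), kept(c,t) ∧ shared(c,t).
Restrictor pairs: (c1,t1) ✗  (c1,t2) ✗  (c1,t4) ✗  (c1,t6) ✗  (c2,t2) ✗  (c2,t3) ✗  (c2,t5) ✗  (c2,t7) ✗  (c3,t2) ✗  (c4,t1) ✓  (c4,t8) ✗
Counterexamples (restrictor pairs failing the scope): 10.

10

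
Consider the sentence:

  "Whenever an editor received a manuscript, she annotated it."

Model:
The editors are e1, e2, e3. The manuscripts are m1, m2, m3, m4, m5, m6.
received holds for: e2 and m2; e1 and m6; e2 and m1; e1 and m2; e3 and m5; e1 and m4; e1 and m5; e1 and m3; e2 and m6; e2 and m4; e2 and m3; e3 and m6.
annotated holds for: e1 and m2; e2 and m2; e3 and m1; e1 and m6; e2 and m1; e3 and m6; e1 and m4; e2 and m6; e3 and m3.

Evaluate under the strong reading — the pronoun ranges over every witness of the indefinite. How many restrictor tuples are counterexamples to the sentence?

"it" takes "a manuscript" as antecedent — a donkey pronoun bound across the clause boundary.
Strong reading: for every (e,m) with received(e,m), annotated(e,m).
Restrictor pairs: (e1,m2) ✓  (e1,m3) ✗  (e1,m4) ✓  (e1,m5) ✗  (e1,m6) ✓  (e2,m1) ✓  (e2,m2) ✓  (e2,m3) ✗  (e2,m4) ✗  (e2,m6) ✓  (e3,m5) ✗  (e3,m6) ✓
Counterexamples (restrictor pairs failing the scope): 5.

5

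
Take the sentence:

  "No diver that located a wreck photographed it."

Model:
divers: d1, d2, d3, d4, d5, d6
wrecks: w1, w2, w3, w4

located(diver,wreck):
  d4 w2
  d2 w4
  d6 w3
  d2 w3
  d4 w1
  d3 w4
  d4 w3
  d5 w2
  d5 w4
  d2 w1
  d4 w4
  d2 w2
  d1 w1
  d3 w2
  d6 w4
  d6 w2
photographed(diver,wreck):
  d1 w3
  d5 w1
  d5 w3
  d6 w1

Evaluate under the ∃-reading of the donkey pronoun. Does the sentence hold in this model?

True

"it" takes "a wreck" as antecedent — a donkey pronoun bound across the clause boundary.
Truth condition: for no (d,w) with located(d,w) does photographed(d,w) hold.
Restrictor pairs — does the scope hold? (d1,w1):fails  (d2,w1):fails  (d2,w2):fails  (d2,w3):fails  (d2,w4):fails  (d3,w2):fails  (d3,w4):fails  (d4,w1):fails  (d4,w2):fails  (d4,w3):fails  (d4,w4):fails  (d5,w2):fails  (d5,w4):fails  (d6,w2):fails  (d6,w3):fails  (d6,w4):fails
Scope holds for no restrictor pair, so the sentence is true.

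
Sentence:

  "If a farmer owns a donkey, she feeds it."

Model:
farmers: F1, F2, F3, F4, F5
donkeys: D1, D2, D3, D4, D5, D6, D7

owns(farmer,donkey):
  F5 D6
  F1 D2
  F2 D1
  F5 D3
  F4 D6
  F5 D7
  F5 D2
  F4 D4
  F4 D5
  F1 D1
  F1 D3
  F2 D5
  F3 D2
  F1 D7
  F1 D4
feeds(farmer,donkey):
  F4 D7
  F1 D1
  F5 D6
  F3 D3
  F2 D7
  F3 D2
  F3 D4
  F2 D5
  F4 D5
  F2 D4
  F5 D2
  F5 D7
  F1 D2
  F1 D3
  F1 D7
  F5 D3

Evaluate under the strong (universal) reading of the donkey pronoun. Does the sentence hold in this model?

"it" takes "a donkey" as antecedent — a donkey pronoun bound across the clause boundary.
Strong reading: for every (f,d) with owns(f,d), feeds(f,d).
Restrictor pairs: (F1,D1) ✓  (F1,D2) ✓  (F1,D3) ✓  (F1,D4) ✗  (F1,D7) ✓  (F2,D1) ✗  (F2,D5) ✓  (F3,D2) ✓  (F4,D4) ✗  (F4,D5) ✓  (F4,D6) ✗  (F5,D2) ✓  (F5,D3) ✓  (F5,D6) ✓  (F5,D7) ✓
Counterexample: (F1,D4) is in owns but fails the scope.

False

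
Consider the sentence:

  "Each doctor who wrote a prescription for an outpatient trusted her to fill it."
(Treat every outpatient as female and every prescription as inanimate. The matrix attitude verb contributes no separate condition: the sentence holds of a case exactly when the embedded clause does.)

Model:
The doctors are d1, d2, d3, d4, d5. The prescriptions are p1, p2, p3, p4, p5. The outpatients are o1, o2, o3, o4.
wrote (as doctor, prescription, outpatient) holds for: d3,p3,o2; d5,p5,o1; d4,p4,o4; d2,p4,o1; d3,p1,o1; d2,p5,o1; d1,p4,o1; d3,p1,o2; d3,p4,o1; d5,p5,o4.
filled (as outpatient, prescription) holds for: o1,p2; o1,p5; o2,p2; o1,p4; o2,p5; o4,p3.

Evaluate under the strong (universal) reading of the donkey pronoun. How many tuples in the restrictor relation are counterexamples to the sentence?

"her" takes "an outpatient" as antecedent and "it" takes "a prescription"; both are donkey pronouns co-varying with the restrictor.
Strong reading: for every (d,p,o) with wrote(d,p,o), filled(o,p).
Restrictor triples: (d1,p4,o1)→filled(o1,p4) ✓  (d2,p4,o1)→filled(o1,p4) ✓  (d2,p5,o1)→filled(o1,p5) ✓  (d3,p1,o1)→filled(o1,p1) ✗  (d3,p1,o2)→filled(o2,p1) ✗  (d3,p3,o2)→filled(o2,p3) ✗  (d3,p4,o1)→filled(o1,p4) ✓  (d4,p4,o4)→filled(o4,p4) ✗  (d5,p5,o1)→filled(o1,p5) ✓  (d5,p5,o4)→filled(o4,p5) ✗
Counterexamples (restrictor triples failing the scope): 5.

5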